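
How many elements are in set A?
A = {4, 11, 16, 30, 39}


Set A = {4, 11, 16, 30, 39}
Listing elements: 4, 11, 16, 30, 39
Counting: 5 elements
|A| = 5

5


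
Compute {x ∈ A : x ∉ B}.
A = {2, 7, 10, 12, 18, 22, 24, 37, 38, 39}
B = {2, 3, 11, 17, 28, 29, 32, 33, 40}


Set A = {2, 7, 10, 12, 18, 22, 24, 37, 38, 39}
Set B = {2, 3, 11, 17, 28, 29, 32, 33, 40}
Check each element of A against B:
2 ∈ B, 7 ∉ B (include), 10 ∉ B (include), 12 ∉ B (include), 18 ∉ B (include), 22 ∉ B (include), 24 ∉ B (include), 37 ∉ B (include), 38 ∉ B (include), 39 ∉ B (include)
Elements of A not in B: {7, 10, 12, 18, 22, 24, 37, 38, 39}

{7, 10, 12, 18, 22, 24, 37, 38, 39}


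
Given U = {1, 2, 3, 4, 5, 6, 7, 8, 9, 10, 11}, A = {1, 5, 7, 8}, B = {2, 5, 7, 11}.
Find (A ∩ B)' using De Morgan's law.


U = {1, 2, 3, 4, 5, 6, 7, 8, 9, 10, 11}
A = {1, 5, 7, 8}, B = {2, 5, 7, 11}
A ∩ B = {5, 7}
(A ∩ B)' = U \ (A ∩ B) = {1, 2, 3, 4, 6, 8, 9, 10, 11}
Verification via A' ∪ B': A' = {2, 3, 4, 6, 9, 10, 11}, B' = {1, 3, 4, 6, 8, 9, 10}
A' ∪ B' = {1, 2, 3, 4, 6, 8, 9, 10, 11} ✓

{1, 2, 3, 4, 6, 8, 9, 10, 11}


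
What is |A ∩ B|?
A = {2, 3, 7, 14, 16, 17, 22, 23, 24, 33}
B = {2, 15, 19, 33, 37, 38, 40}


Set A = {2, 3, 7, 14, 16, 17, 22, 23, 24, 33}
Set B = {2, 15, 19, 33, 37, 38, 40}
A ∩ B = {2, 33}
|A ∩ B| = 2

2


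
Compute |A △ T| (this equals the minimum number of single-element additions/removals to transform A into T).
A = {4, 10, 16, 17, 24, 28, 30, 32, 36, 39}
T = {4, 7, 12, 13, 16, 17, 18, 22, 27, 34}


Set A = {4, 10, 16, 17, 24, 28, 30, 32, 36, 39}
Set T = {4, 7, 12, 13, 16, 17, 18, 22, 27, 34}
Elements to remove from A (in A, not in T): {10, 24, 28, 30, 32, 36, 39} → 7 removals
Elements to add to A (in T, not in A): {7, 12, 13, 18, 22, 27, 34} → 7 additions
Total edits = 7 + 7 = 14

14


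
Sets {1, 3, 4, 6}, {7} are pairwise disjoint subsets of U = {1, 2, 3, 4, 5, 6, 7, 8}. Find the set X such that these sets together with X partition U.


U = {1, 2, 3, 4, 5, 6, 7, 8}
Shown blocks: {1, 3, 4, 6}, {7}
A partition's blocks are pairwise disjoint and cover U, so the missing block = U \ (union of shown blocks).
Union of shown blocks: {1, 3, 4, 6, 7}
Missing block = U \ (union) = {2, 5, 8}

{2, 5, 8}


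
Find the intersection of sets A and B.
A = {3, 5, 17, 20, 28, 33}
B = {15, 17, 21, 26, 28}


Set A = {3, 5, 17, 20, 28, 33}
Set B = {15, 17, 21, 26, 28}
A ∩ B includes only elements in both sets.
Check each element of A against B:
3 ✗, 5 ✗, 17 ✓, 20 ✗, 28 ✓, 33 ✗
A ∩ B = {17, 28}

{17, 28}


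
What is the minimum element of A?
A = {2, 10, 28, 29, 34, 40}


Set A = {2, 10, 28, 29, 34, 40}
Elements in ascending order: 2, 10, 28, 29, 34, 40
The smallest element is 2.

2


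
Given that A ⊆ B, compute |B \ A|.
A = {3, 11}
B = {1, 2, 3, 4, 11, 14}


Set A = {3, 11}, |A| = 2
Set B = {1, 2, 3, 4, 11, 14}, |B| = 6
Since A ⊆ B: B \ A = {1, 2, 4, 14}
|B| - |A| = 6 - 2 = 4

4


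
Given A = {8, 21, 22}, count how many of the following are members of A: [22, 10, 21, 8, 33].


Set A = {8, 21, 22}
Candidates: [22, 10, 21, 8, 33]
Check each candidate:
22 ∈ A, 10 ∉ A, 21 ∈ A, 8 ∈ A, 33 ∉ A
Count of candidates in A: 3

3


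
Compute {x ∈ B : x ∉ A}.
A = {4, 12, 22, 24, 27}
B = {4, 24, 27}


Set A = {4, 12, 22, 24, 27}
Set B = {4, 24, 27}
Check each element of B against A:
4 ∈ A, 24 ∈ A, 27 ∈ A
Elements of B not in A: {}

{}


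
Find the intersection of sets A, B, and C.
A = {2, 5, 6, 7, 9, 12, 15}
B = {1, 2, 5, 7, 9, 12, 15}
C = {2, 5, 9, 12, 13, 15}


Set A = {2, 5, 6, 7, 9, 12, 15}
Set B = {1, 2, 5, 7, 9, 12, 15}
Set C = {2, 5, 9, 12, 13, 15}
First, A ∩ B = {2, 5, 7, 9, 12, 15}
Then, (A ∩ B) ∩ C = {2, 5, 9, 12, 15}

{2, 5, 9, 12, 15}


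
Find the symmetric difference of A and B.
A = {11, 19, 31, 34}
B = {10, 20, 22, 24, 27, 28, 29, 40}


Set A = {11, 19, 31, 34}
Set B = {10, 20, 22, 24, 27, 28, 29, 40}
A △ B = (A \ B) ∪ (B \ A)
Elements in A but not B: {11, 19, 31, 34}
Elements in B but not A: {10, 20, 22, 24, 27, 28, 29, 40}
A △ B = {10, 11, 19, 20, 22, 24, 27, 28, 29, 31, 34, 40}

{10, 11, 19, 20, 22, 24, 27, 28, 29, 31, 34, 40}


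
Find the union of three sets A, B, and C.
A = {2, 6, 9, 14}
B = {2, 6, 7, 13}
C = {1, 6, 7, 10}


Set A = {2, 6, 9, 14}
Set B = {2, 6, 7, 13}
Set C = {1, 6, 7, 10}
First, A ∪ B = {2, 6, 7, 9, 13, 14}
Then, (A ∪ B) ∪ C = {1, 2, 6, 7, 9, 10, 13, 14}

{1, 2, 6, 7, 9, 10, 13, 14}


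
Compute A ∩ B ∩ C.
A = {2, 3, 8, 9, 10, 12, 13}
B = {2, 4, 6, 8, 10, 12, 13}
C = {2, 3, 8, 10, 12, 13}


Set A = {2, 3, 8, 9, 10, 12, 13}
Set B = {2, 4, 6, 8, 10, 12, 13}
Set C = {2, 3, 8, 10, 12, 13}
First, A ∩ B = {2, 8, 10, 12, 13}
Then, (A ∩ B) ∩ C = {2, 8, 10, 12, 13}

{2, 8, 10, 12, 13}


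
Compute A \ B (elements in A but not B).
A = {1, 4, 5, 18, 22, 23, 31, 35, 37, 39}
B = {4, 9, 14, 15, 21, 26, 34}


Set A = {1, 4, 5, 18, 22, 23, 31, 35, 37, 39}
Set B = {4, 9, 14, 15, 21, 26, 34}
A \ B includes elements in A that are not in B.
Check each element of A:
1 (not in B, keep), 4 (in B, remove), 5 (not in B, keep), 18 (not in B, keep), 22 (not in B, keep), 23 (not in B, keep), 31 (not in B, keep), 35 (not in B, keep), 37 (not in B, keep), 39 (not in B, keep)
A \ B = {1, 5, 18, 22, 23, 31, 35, 37, 39}

{1, 5, 18, 22, 23, 31, 35, 37, 39}


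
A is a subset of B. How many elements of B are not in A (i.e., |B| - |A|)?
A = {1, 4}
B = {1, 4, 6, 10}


Set A = {1, 4}, |A| = 2
Set B = {1, 4, 6, 10}, |B| = 4
Since A ⊆ B: B \ A = {6, 10}
|B| - |A| = 4 - 2 = 2

2


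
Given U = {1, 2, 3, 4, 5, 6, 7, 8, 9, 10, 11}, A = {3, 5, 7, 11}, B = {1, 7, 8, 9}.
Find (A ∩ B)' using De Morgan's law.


U = {1, 2, 3, 4, 5, 6, 7, 8, 9, 10, 11}
A = {3, 5, 7, 11}, B = {1, 7, 8, 9}
A ∩ B = {7}
(A ∩ B)' = U \ (A ∩ B) = {1, 2, 3, 4, 5, 6, 8, 9, 10, 11}
Verification via A' ∪ B': A' = {1, 2, 4, 6, 8, 9, 10}, B' = {2, 3, 4, 5, 6, 10, 11}
A' ∪ B' = {1, 2, 3, 4, 5, 6, 8, 9, 10, 11} ✓

{1, 2, 3, 4, 5, 6, 8, 9, 10, 11}


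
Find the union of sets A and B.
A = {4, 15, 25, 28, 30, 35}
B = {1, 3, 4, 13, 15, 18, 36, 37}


Set A = {4, 15, 25, 28, 30, 35}
Set B = {1, 3, 4, 13, 15, 18, 36, 37}
A ∪ B includes all elements in either set.
Elements from A: {4, 15, 25, 28, 30, 35}
Elements from B not already included: {1, 3, 13, 18, 36, 37}
A ∪ B = {1, 3, 4, 13, 15, 18, 25, 28, 30, 35, 36, 37}

{1, 3, 4, 13, 15, 18, 25, 28, 30, 35, 36, 37}


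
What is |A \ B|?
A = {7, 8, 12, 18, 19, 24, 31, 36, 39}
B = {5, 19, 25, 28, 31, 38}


Set A = {7, 8, 12, 18, 19, 24, 31, 36, 39}
Set B = {5, 19, 25, 28, 31, 38}
A \ B = {7, 8, 12, 18, 24, 36, 39}
|A \ B| = 7

7


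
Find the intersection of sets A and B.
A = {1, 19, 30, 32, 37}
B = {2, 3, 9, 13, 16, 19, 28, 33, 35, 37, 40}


Set A = {1, 19, 30, 32, 37}
Set B = {2, 3, 9, 13, 16, 19, 28, 33, 35, 37, 40}
A ∩ B includes only elements in both sets.
Check each element of A against B:
1 ✗, 19 ✓, 30 ✗, 32 ✗, 37 ✓
A ∩ B = {19, 37}

{19, 37}


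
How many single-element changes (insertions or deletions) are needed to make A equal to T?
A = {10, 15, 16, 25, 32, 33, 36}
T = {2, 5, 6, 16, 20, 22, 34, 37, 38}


Set A = {10, 15, 16, 25, 32, 33, 36}
Set T = {2, 5, 6, 16, 20, 22, 34, 37, 38}
Elements to remove from A (in A, not in T): {10, 15, 25, 32, 33, 36} → 6 removals
Elements to add to A (in T, not in A): {2, 5, 6, 20, 22, 34, 37, 38} → 8 additions
Total edits = 6 + 8 = 14

14


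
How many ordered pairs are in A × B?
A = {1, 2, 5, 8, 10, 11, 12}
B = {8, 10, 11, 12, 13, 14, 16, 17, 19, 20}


Set A = {1, 2, 5, 8, 10, 11, 12} has 7 elements.
Set B = {8, 10, 11, 12, 13, 14, 16, 17, 19, 20} has 10 elements.
|A × B| = |A| × |B| = 7 × 10 = 70

70


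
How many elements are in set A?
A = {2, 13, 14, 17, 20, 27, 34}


Set A = {2, 13, 14, 17, 20, 27, 34}
Listing elements: 2, 13, 14, 17, 20, 27, 34
Counting: 7 elements
|A| = 7

7


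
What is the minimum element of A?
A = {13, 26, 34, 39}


Set A = {13, 26, 34, 39}
Elements in ascending order: 13, 26, 34, 39
The smallest element is 13.

13


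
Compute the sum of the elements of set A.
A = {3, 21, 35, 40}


Set A = {3, 21, 35, 40}
Sum = 3 + 21 + 35 + 40 = 99

99


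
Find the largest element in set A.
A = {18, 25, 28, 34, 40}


Set A = {18, 25, 28, 34, 40}
Elements in ascending order: 18, 25, 28, 34, 40
The largest element is 40.

40


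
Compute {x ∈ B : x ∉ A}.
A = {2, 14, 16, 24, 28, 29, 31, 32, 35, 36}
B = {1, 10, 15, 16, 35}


Set A = {2, 14, 16, 24, 28, 29, 31, 32, 35, 36}
Set B = {1, 10, 15, 16, 35}
Check each element of B against A:
1 ∉ A (include), 10 ∉ A (include), 15 ∉ A (include), 16 ∈ A, 35 ∈ A
Elements of B not in A: {1, 10, 15}

{1, 10, 15}


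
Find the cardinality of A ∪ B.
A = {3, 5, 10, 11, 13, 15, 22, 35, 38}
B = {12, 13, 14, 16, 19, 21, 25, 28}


Set A = {3, 5, 10, 11, 13, 15, 22, 35, 38}, |A| = 9
Set B = {12, 13, 14, 16, 19, 21, 25, 28}, |B| = 8
A ∩ B = {13}, |A ∩ B| = 1
|A ∪ B| = |A| + |B| - |A ∩ B| = 9 + 8 - 1 = 16

16


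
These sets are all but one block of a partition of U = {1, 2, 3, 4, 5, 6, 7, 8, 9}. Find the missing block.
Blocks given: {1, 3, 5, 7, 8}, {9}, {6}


U = {1, 2, 3, 4, 5, 6, 7, 8, 9}
Shown blocks: {1, 3, 5, 7, 8}, {9}, {6}
A partition's blocks are pairwise disjoint and cover U, so the missing block = U \ (union of shown blocks).
Union of shown blocks: {1, 3, 5, 6, 7, 8, 9}
Missing block = U \ (union) = {2, 4}

{2, 4}


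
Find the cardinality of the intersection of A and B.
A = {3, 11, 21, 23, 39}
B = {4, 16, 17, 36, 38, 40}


Set A = {3, 11, 21, 23, 39}
Set B = {4, 16, 17, 36, 38, 40}
A ∩ B = {}
|A ∩ B| = 0

0


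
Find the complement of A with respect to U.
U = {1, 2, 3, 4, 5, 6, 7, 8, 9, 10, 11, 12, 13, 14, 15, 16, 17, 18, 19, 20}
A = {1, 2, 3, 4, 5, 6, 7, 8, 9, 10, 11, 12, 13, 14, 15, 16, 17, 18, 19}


Universal set U = {1, 2, 3, 4, 5, 6, 7, 8, 9, 10, 11, 12, 13, 14, 15, 16, 17, 18, 19, 20}
Set A = {1, 2, 3, 4, 5, 6, 7, 8, 9, 10, 11, 12, 13, 14, 15, 16, 17, 18, 19}
A' = U \ A = elements in U but not in A
Checking each element of U:
1 (in A, exclude), 2 (in A, exclude), 3 (in A, exclude), 4 (in A, exclude), 5 (in A, exclude), 6 (in A, exclude), 7 (in A, exclude), 8 (in A, exclude), 9 (in A, exclude), 10 (in A, exclude), 11 (in A, exclude), 12 (in A, exclude), 13 (in A, exclude), 14 (in A, exclude), 15 (in A, exclude), 16 (in A, exclude), 17 (in A, exclude), 18 (in A, exclude), 19 (in A, exclude), 20 (not in A, include)
A' = {20}

{20}


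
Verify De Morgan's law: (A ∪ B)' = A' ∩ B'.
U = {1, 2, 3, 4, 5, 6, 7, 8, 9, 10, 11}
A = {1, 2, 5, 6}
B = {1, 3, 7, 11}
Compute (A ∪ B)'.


U = {1, 2, 3, 4, 5, 6, 7, 8, 9, 10, 11}
A = {1, 2, 5, 6}, B = {1, 3, 7, 11}
A ∪ B = {1, 2, 3, 5, 6, 7, 11}
(A ∪ B)' = U \ (A ∪ B) = {4, 8, 9, 10}
Verification via A' ∩ B': A' = {3, 4, 7, 8, 9, 10, 11}, B' = {2, 4, 5, 6, 8, 9, 10}
A' ∩ B' = {4, 8, 9, 10} ✓

{4, 8, 9, 10}


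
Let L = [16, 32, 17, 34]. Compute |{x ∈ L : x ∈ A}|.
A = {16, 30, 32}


Set A = {16, 30, 32}
Candidates: [16, 32, 17, 34]
Check each candidate:
16 ∈ A, 32 ∈ A, 17 ∉ A, 34 ∉ A
Count of candidates in A: 2

2


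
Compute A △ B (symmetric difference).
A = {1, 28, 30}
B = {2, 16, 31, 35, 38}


Set A = {1, 28, 30}
Set B = {2, 16, 31, 35, 38}
A △ B = (A \ B) ∪ (B \ A)
Elements in A but not B: {1, 28, 30}
Elements in B but not A: {2, 16, 31, 35, 38}
A △ B = {1, 2, 16, 28, 30, 31, 35, 38}

{1, 2, 16, 28, 30, 31, 35, 38}


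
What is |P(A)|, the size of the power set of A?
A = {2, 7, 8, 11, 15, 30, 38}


Set A = {2, 7, 8, 11, 15, 30, 38}
|A| = 7
The power set P(A) contains all subsets of A.
|P(A)| = 2^|A| = 2^7 = 128

128


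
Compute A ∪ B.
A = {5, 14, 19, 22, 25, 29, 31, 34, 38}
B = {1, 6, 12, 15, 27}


Set A = {5, 14, 19, 22, 25, 29, 31, 34, 38}
Set B = {1, 6, 12, 15, 27}
A ∪ B includes all elements in either set.
Elements from A: {5, 14, 19, 22, 25, 29, 31, 34, 38}
Elements from B not already included: {1, 6, 12, 15, 27}
A ∪ B = {1, 5, 6, 12, 14, 15, 19, 22, 25, 27, 29, 31, 34, 38}

{1, 5, 6, 12, 14, 15, 19, 22, 25, 27, 29, 31, 34, 38}


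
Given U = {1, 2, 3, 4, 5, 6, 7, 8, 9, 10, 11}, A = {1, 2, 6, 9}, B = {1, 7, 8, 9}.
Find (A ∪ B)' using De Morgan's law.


U = {1, 2, 3, 4, 5, 6, 7, 8, 9, 10, 11}
A = {1, 2, 6, 9}, B = {1, 7, 8, 9}
A ∪ B = {1, 2, 6, 7, 8, 9}
(A ∪ B)' = U \ (A ∪ B) = {3, 4, 5, 10, 11}
Verification via A' ∩ B': A' = {3, 4, 5, 7, 8, 10, 11}, B' = {2, 3, 4, 5, 6, 10, 11}
A' ∩ B' = {3, 4, 5, 10, 11} ✓

{3, 4, 5, 10, 11}


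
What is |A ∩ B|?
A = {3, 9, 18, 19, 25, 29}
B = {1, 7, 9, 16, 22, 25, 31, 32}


Set A = {3, 9, 18, 19, 25, 29}
Set B = {1, 7, 9, 16, 22, 25, 31, 32}
A ∩ B = {9, 25}
|A ∩ B| = 2

2


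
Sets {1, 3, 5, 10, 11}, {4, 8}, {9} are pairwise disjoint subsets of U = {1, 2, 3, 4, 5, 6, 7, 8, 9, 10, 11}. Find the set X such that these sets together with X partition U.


U = {1, 2, 3, 4, 5, 6, 7, 8, 9, 10, 11}
Shown blocks: {1, 3, 5, 10, 11}, {4, 8}, {9}
A partition's blocks are pairwise disjoint and cover U, so the missing block = U \ (union of shown blocks).
Union of shown blocks: {1, 3, 4, 5, 8, 9, 10, 11}
Missing block = U \ (union) = {2, 6, 7}

{2, 6, 7}


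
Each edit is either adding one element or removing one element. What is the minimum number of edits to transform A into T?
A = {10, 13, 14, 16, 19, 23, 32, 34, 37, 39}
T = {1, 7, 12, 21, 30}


Set A = {10, 13, 14, 16, 19, 23, 32, 34, 37, 39}
Set T = {1, 7, 12, 21, 30}
Elements to remove from A (in A, not in T): {10, 13, 14, 16, 19, 23, 32, 34, 37, 39} → 10 removals
Elements to add to A (in T, not in A): {1, 7, 12, 21, 30} → 5 additions
Total edits = 10 + 5 = 15

15


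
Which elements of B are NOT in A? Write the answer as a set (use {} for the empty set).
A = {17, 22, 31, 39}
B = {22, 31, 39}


Set A = {17, 22, 31, 39}
Set B = {22, 31, 39}
Check each element of B against A:
22 ∈ A, 31 ∈ A, 39 ∈ A
Elements of B not in A: {}

{}


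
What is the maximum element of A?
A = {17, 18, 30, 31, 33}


Set A = {17, 18, 30, 31, 33}
Elements in ascending order: 17, 18, 30, 31, 33
The largest element is 33.

33


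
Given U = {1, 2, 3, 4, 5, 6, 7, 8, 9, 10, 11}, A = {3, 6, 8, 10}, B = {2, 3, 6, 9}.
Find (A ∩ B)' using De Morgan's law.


U = {1, 2, 3, 4, 5, 6, 7, 8, 9, 10, 11}
A = {3, 6, 8, 10}, B = {2, 3, 6, 9}
A ∩ B = {3, 6}
(A ∩ B)' = U \ (A ∩ B) = {1, 2, 4, 5, 7, 8, 9, 10, 11}
Verification via A' ∪ B': A' = {1, 2, 4, 5, 7, 9, 11}, B' = {1, 4, 5, 7, 8, 10, 11}
A' ∪ B' = {1, 2, 4, 5, 7, 8, 9, 10, 11} ✓

{1, 2, 4, 5, 7, 8, 9, 10, 11}


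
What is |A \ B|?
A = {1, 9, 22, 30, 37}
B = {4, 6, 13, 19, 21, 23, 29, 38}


Set A = {1, 9, 22, 30, 37}
Set B = {4, 6, 13, 19, 21, 23, 29, 38}
A \ B = {1, 9, 22, 30, 37}
|A \ B| = 5

5


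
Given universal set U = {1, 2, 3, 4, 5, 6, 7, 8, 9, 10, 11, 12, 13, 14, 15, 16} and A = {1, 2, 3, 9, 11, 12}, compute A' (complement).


Universal set U = {1, 2, 3, 4, 5, 6, 7, 8, 9, 10, 11, 12, 13, 14, 15, 16}
Set A = {1, 2, 3, 9, 11, 12}
A' = U \ A = elements in U but not in A
Checking each element of U:
1 (in A, exclude), 2 (in A, exclude), 3 (in A, exclude), 4 (not in A, include), 5 (not in A, include), 6 (not in A, include), 7 (not in A, include), 8 (not in A, include), 9 (in A, exclude), 10 (not in A, include), 11 (in A, exclude), 12 (in A, exclude), 13 (not in A, include), 14 (not in A, include), 15 (not in A, include), 16 (not in A, include)
A' = {4, 5, 6, 7, 8, 10, 13, 14, 15, 16}

{4, 5, 6, 7, 8, 10, 13, 14, 15, 16}


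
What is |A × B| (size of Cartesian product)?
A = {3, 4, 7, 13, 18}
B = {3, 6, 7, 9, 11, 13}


Set A = {3, 4, 7, 13, 18} has 5 elements.
Set B = {3, 6, 7, 9, 11, 13} has 6 elements.
|A × B| = |A| × |B| = 5 × 6 = 30

30


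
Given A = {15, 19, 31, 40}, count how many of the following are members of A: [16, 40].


Set A = {15, 19, 31, 40}
Candidates: [16, 40]
Check each candidate:
16 ∉ A, 40 ∈ A
Count of candidates in A: 1

1


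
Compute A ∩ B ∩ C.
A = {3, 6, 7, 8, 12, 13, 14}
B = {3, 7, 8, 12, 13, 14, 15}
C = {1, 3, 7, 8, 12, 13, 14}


Set A = {3, 6, 7, 8, 12, 13, 14}
Set B = {3, 7, 8, 12, 13, 14, 15}
Set C = {1, 3, 7, 8, 12, 13, 14}
First, A ∩ B = {3, 7, 8, 12, 13, 14}
Then, (A ∩ B) ∩ C = {3, 7, 8, 12, 13, 14}

{3, 7, 8, 12, 13, 14}


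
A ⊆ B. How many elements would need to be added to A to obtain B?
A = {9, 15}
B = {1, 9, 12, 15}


Set A = {9, 15}, |A| = 2
Set B = {1, 9, 12, 15}, |B| = 4
Since A ⊆ B: B \ A = {1, 12}
|B| - |A| = 4 - 2 = 2

2


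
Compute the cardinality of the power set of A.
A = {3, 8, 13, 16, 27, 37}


Set A = {3, 8, 13, 16, 27, 37}
|A| = 6
The power set P(A) contains all subsets of A.
|P(A)| = 2^|A| = 2^6 = 64

64


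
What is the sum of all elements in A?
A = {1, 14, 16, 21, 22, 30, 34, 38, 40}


Set A = {1, 14, 16, 21, 22, 30, 34, 38, 40}
Sum = 1 + 14 + 16 + 21 + 22 + 30 + 34 + 38 + 40 = 216

216


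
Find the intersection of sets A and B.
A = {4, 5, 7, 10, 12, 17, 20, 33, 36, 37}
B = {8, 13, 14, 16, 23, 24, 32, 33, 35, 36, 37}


Set A = {4, 5, 7, 10, 12, 17, 20, 33, 36, 37}
Set B = {8, 13, 14, 16, 23, 24, 32, 33, 35, 36, 37}
A ∩ B includes only elements in both sets.
Check each element of A against B:
4 ✗, 5 ✗, 7 ✗, 10 ✗, 12 ✗, 17 ✗, 20 ✗, 33 ✓, 36 ✓, 37 ✓
A ∩ B = {33, 36, 37}

{33, 36, 37}


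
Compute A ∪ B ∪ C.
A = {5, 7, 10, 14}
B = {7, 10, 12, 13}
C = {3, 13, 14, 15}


Set A = {5, 7, 10, 14}
Set B = {7, 10, 12, 13}
Set C = {3, 13, 14, 15}
First, A ∪ B = {5, 7, 10, 12, 13, 14}
Then, (A ∪ B) ∪ C = {3, 5, 7, 10, 12, 13, 14, 15}

{3, 5, 7, 10, 12, 13, 14, 15}


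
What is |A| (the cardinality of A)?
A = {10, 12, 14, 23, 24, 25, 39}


Set A = {10, 12, 14, 23, 24, 25, 39}
Listing elements: 10, 12, 14, 23, 24, 25, 39
Counting: 7 elements
|A| = 7

7


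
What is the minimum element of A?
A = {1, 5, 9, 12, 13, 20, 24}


Set A = {1, 5, 9, 12, 13, 20, 24}
Elements in ascending order: 1, 5, 9, 12, 13, 20, 24
The smallest element is 1.

1


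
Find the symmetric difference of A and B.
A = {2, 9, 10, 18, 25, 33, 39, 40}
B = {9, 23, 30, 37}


Set A = {2, 9, 10, 18, 25, 33, 39, 40}
Set B = {9, 23, 30, 37}
A △ B = (A \ B) ∪ (B \ A)
Elements in A but not B: {2, 10, 18, 25, 33, 39, 40}
Elements in B but not A: {23, 30, 37}
A △ B = {2, 10, 18, 23, 25, 30, 33, 37, 39, 40}

{2, 10, 18, 23, 25, 30, 33, 37, 39, 40}


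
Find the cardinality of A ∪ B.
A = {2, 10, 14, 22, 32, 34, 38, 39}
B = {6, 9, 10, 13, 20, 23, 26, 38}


Set A = {2, 10, 14, 22, 32, 34, 38, 39}, |A| = 8
Set B = {6, 9, 10, 13, 20, 23, 26, 38}, |B| = 8
A ∩ B = {10, 38}, |A ∩ B| = 2
|A ∪ B| = |A| + |B| - |A ∩ B| = 8 + 8 - 2 = 14

14


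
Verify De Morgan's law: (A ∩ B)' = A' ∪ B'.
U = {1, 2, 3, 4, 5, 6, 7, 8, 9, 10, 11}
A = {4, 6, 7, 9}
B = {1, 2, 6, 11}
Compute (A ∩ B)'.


U = {1, 2, 3, 4, 5, 6, 7, 8, 9, 10, 11}
A = {4, 6, 7, 9}, B = {1, 2, 6, 11}
A ∩ B = {6}
(A ∩ B)' = U \ (A ∩ B) = {1, 2, 3, 4, 5, 7, 8, 9, 10, 11}
Verification via A' ∪ B': A' = {1, 2, 3, 5, 8, 10, 11}, B' = {3, 4, 5, 7, 8, 9, 10}
A' ∪ B' = {1, 2, 3, 4, 5, 7, 8, 9, 10, 11} ✓

{1, 2, 3, 4, 5, 7, 8, 9, 10, 11}


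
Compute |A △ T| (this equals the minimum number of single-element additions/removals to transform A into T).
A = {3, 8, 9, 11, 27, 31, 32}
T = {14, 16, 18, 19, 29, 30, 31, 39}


Set A = {3, 8, 9, 11, 27, 31, 32}
Set T = {14, 16, 18, 19, 29, 30, 31, 39}
Elements to remove from A (in A, not in T): {3, 8, 9, 11, 27, 32} → 6 removals
Elements to add to A (in T, not in A): {14, 16, 18, 19, 29, 30, 39} → 7 additions
Total edits = 6 + 7 = 13

13


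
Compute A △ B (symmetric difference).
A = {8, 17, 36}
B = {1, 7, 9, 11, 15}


Set A = {8, 17, 36}
Set B = {1, 7, 9, 11, 15}
A △ B = (A \ B) ∪ (B \ A)
Elements in A but not B: {8, 17, 36}
Elements in B but not A: {1, 7, 9, 11, 15}
A △ B = {1, 7, 8, 9, 11, 15, 17, 36}

{1, 7, 8, 9, 11, 15, 17, 36}


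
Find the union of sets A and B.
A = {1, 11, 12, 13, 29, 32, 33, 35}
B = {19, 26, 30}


Set A = {1, 11, 12, 13, 29, 32, 33, 35}
Set B = {19, 26, 30}
A ∪ B includes all elements in either set.
Elements from A: {1, 11, 12, 13, 29, 32, 33, 35}
Elements from B not already included: {19, 26, 30}
A ∪ B = {1, 11, 12, 13, 19, 26, 29, 30, 32, 33, 35}

{1, 11, 12, 13, 19, 26, 29, 30, 32, 33, 35}


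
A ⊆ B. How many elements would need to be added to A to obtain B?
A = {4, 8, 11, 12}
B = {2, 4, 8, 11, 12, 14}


Set A = {4, 8, 11, 12}, |A| = 4
Set B = {2, 4, 8, 11, 12, 14}, |B| = 6
Since A ⊆ B: B \ A = {2, 14}
|B| - |A| = 6 - 4 = 2

2


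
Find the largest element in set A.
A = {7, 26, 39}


Set A = {7, 26, 39}
Elements in ascending order: 7, 26, 39
The largest element is 39.

39


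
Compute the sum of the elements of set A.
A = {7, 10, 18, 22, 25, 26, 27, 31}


Set A = {7, 10, 18, 22, 25, 26, 27, 31}
Sum = 7 + 10 + 18 + 22 + 25 + 26 + 27 + 31 = 166

166


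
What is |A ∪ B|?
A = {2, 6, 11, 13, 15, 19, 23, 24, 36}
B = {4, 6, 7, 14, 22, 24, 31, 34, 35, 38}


Set A = {2, 6, 11, 13, 15, 19, 23, 24, 36}, |A| = 9
Set B = {4, 6, 7, 14, 22, 24, 31, 34, 35, 38}, |B| = 10
A ∩ B = {6, 24}, |A ∩ B| = 2
|A ∪ B| = |A| + |B| - |A ∩ B| = 9 + 10 - 2 = 17

17


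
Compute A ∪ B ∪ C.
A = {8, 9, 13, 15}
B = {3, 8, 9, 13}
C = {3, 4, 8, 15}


Set A = {8, 9, 13, 15}
Set B = {3, 8, 9, 13}
Set C = {3, 4, 8, 15}
First, A ∪ B = {3, 8, 9, 13, 15}
Then, (A ∪ B) ∪ C = {3, 4, 8, 9, 13, 15}

{3, 4, 8, 9, 13, 15}


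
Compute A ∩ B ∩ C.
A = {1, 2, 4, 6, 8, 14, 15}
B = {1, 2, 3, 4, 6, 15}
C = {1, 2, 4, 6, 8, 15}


Set A = {1, 2, 4, 6, 8, 14, 15}
Set B = {1, 2, 3, 4, 6, 15}
Set C = {1, 2, 4, 6, 8, 15}
First, A ∩ B = {1, 2, 4, 6, 15}
Then, (A ∩ B) ∩ C = {1, 2, 4, 6, 15}

{1, 2, 4, 6, 15}


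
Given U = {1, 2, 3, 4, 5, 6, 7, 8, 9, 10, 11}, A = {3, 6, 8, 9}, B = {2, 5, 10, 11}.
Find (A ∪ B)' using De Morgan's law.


U = {1, 2, 3, 4, 5, 6, 7, 8, 9, 10, 11}
A = {3, 6, 8, 9}, B = {2, 5, 10, 11}
A ∪ B = {2, 3, 5, 6, 8, 9, 10, 11}
(A ∪ B)' = U \ (A ∪ B) = {1, 4, 7}
Verification via A' ∩ B': A' = {1, 2, 4, 5, 7, 10, 11}, B' = {1, 3, 4, 6, 7, 8, 9}
A' ∩ B' = {1, 4, 7} ✓

{1, 4, 7}


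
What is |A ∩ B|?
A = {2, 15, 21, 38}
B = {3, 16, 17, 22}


Set A = {2, 15, 21, 38}
Set B = {3, 16, 17, 22}
A ∩ B = {}
|A ∩ B| = 0

0


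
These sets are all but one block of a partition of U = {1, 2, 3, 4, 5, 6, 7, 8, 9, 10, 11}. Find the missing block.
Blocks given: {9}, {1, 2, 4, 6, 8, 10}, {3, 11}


U = {1, 2, 3, 4, 5, 6, 7, 8, 9, 10, 11}
Shown blocks: {9}, {1, 2, 4, 6, 8, 10}, {3, 11}
A partition's blocks are pairwise disjoint and cover U, so the missing block = U \ (union of shown blocks).
Union of shown blocks: {1, 2, 3, 4, 6, 8, 9, 10, 11}
Missing block = U \ (union) = {5, 7}

{5, 7}


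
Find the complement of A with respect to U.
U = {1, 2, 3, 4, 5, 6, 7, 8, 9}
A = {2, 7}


Universal set U = {1, 2, 3, 4, 5, 6, 7, 8, 9}
Set A = {2, 7}
A' = U \ A = elements in U but not in A
Checking each element of U:
1 (not in A, include), 2 (in A, exclude), 3 (not in A, include), 4 (not in A, include), 5 (not in A, include), 6 (not in A, include), 7 (in A, exclude), 8 (not in A, include), 9 (not in A, include)
A' = {1, 3, 4, 5, 6, 8, 9}

{1, 3, 4, 5, 6, 8, 9}


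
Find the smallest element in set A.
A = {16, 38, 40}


Set A = {16, 38, 40}
Elements in ascending order: 16, 38, 40
The smallest element is 16.

16


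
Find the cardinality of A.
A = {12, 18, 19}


Set A = {12, 18, 19}
Listing elements: 12, 18, 19
Counting: 3 elements
|A| = 3

3


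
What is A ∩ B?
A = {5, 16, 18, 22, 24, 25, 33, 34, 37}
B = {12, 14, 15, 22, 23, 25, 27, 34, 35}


Set A = {5, 16, 18, 22, 24, 25, 33, 34, 37}
Set B = {12, 14, 15, 22, 23, 25, 27, 34, 35}
A ∩ B includes only elements in both sets.
Check each element of A against B:
5 ✗, 16 ✗, 18 ✗, 22 ✓, 24 ✗, 25 ✓, 33 ✗, 34 ✓, 37 ✗
A ∩ B = {22, 25, 34}

{22, 25, 34}


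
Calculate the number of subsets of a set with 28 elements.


The set has 28 elements.
The power set contains all possible subsets.
|P(A)| = 2^|A| = 2^28 = 268435456

268435456


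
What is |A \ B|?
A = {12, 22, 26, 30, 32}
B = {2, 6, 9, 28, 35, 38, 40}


Set A = {12, 22, 26, 30, 32}
Set B = {2, 6, 9, 28, 35, 38, 40}
A \ B = {12, 22, 26, 30, 32}
|A \ B| = 5

5


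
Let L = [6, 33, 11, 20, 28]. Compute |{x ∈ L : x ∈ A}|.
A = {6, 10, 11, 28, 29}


Set A = {6, 10, 11, 28, 29}
Candidates: [6, 33, 11, 20, 28]
Check each candidate:
6 ∈ A, 33 ∉ A, 11 ∈ A, 20 ∉ A, 28 ∈ A
Count of candidates in A: 3

3


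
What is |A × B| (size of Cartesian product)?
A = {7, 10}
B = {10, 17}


Set A = {7, 10} has 2 elements.
Set B = {10, 17} has 2 elements.
|A × B| = |A| × |B| = 2 × 2 = 4

4


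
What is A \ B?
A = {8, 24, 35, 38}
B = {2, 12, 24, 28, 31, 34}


Set A = {8, 24, 35, 38}
Set B = {2, 12, 24, 28, 31, 34}
A \ B includes elements in A that are not in B.
Check each element of A:
8 (not in B, keep), 24 (in B, remove), 35 (not in B, keep), 38 (not in B, keep)
A \ B = {8, 35, 38}

{8, 35, 38}


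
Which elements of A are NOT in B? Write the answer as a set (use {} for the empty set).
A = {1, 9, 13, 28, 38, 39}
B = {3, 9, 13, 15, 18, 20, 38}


Set A = {1, 9, 13, 28, 38, 39}
Set B = {3, 9, 13, 15, 18, 20, 38}
Check each element of A against B:
1 ∉ B (include), 9 ∈ B, 13 ∈ B, 28 ∉ B (include), 38 ∈ B, 39 ∉ B (include)
Elements of A not in B: {1, 28, 39}

{1, 28, 39}


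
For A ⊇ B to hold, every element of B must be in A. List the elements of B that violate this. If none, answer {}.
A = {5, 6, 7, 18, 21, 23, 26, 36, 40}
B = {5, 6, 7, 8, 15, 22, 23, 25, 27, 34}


Set A = {5, 6, 7, 18, 21, 23, 26, 36, 40}
Set B = {5, 6, 7, 8, 15, 22, 23, 25, 27, 34}
Check each element of B against A:
5 ∈ A, 6 ∈ A, 7 ∈ A, 8 ∉ A (include), 15 ∉ A (include), 22 ∉ A (include), 23 ∈ A, 25 ∉ A (include), 27 ∉ A (include), 34 ∉ A (include)
Elements of B not in A: {8, 15, 22, 25, 27, 34}

{8, 15, 22, 25, 27, 34}


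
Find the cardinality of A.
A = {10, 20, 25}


Set A = {10, 20, 25}
Listing elements: 10, 20, 25
Counting: 3 elements
|A| = 3

3


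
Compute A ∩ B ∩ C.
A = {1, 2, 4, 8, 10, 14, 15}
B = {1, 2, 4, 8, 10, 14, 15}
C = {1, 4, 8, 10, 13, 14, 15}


Set A = {1, 2, 4, 8, 10, 14, 15}
Set B = {1, 2, 4, 8, 10, 14, 15}
Set C = {1, 4, 8, 10, 13, 14, 15}
First, A ∩ B = {1, 2, 4, 8, 10, 14, 15}
Then, (A ∩ B) ∩ C = {1, 4, 8, 10, 14, 15}

{1, 4, 8, 10, 14, 15}


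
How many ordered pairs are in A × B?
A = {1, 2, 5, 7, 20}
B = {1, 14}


Set A = {1, 2, 5, 7, 20} has 5 elements.
Set B = {1, 14} has 2 elements.
|A × B| = |A| × |B| = 5 × 2 = 10

10


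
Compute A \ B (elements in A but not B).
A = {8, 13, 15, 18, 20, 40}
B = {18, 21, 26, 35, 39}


Set A = {8, 13, 15, 18, 20, 40}
Set B = {18, 21, 26, 35, 39}
A \ B includes elements in A that are not in B.
Check each element of A:
8 (not in B, keep), 13 (not in B, keep), 15 (not in B, keep), 18 (in B, remove), 20 (not in B, keep), 40 (not in B, keep)
A \ B = {8, 13, 15, 20, 40}

{8, 13, 15, 20, 40}


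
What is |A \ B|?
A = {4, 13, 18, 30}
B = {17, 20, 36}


Set A = {4, 13, 18, 30}
Set B = {17, 20, 36}
A \ B = {4, 13, 18, 30}
|A \ B| = 4

4


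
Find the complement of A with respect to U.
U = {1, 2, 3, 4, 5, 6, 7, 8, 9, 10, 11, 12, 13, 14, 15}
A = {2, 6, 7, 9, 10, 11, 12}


Universal set U = {1, 2, 3, 4, 5, 6, 7, 8, 9, 10, 11, 12, 13, 14, 15}
Set A = {2, 6, 7, 9, 10, 11, 12}
A' = U \ A = elements in U but not in A
Checking each element of U:
1 (not in A, include), 2 (in A, exclude), 3 (not in A, include), 4 (not in A, include), 5 (not in A, include), 6 (in A, exclude), 7 (in A, exclude), 8 (not in A, include), 9 (in A, exclude), 10 (in A, exclude), 11 (in A, exclude), 12 (in A, exclude), 13 (not in A, include), 14 (not in A, include), 15 (not in A, include)
A' = {1, 3, 4, 5, 8, 13, 14, 15}

{1, 3, 4, 5, 8, 13, 14, 15}


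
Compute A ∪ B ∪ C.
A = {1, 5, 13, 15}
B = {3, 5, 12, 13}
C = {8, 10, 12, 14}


Set A = {1, 5, 13, 15}
Set B = {3, 5, 12, 13}
Set C = {8, 10, 12, 14}
First, A ∪ B = {1, 3, 5, 12, 13, 15}
Then, (A ∪ B) ∪ C = {1, 3, 5, 8, 10, 12, 13, 14, 15}

{1, 3, 5, 8, 10, 12, 13, 14, 15}


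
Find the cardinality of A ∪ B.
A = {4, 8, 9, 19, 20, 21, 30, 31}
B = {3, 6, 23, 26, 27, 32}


Set A = {4, 8, 9, 19, 20, 21, 30, 31}, |A| = 8
Set B = {3, 6, 23, 26, 27, 32}, |B| = 6
A ∩ B = {}, |A ∩ B| = 0
|A ∪ B| = |A| + |B| - |A ∩ B| = 8 + 6 - 0 = 14

14


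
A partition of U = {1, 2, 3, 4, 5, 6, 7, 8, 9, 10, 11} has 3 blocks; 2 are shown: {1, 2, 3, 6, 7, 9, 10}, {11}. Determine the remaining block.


U = {1, 2, 3, 4, 5, 6, 7, 8, 9, 10, 11}
Shown blocks: {1, 2, 3, 6, 7, 9, 10}, {11}
A partition's blocks are pairwise disjoint and cover U, so the missing block = U \ (union of shown blocks).
Union of shown blocks: {1, 2, 3, 6, 7, 9, 10, 11}
Missing block = U \ (union) = {4, 5, 8}

{4, 5, 8}


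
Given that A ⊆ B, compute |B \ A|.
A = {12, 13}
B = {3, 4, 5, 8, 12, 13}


Set A = {12, 13}, |A| = 2
Set B = {3, 4, 5, 8, 12, 13}, |B| = 6
Since A ⊆ B: B \ A = {3, 4, 5, 8}
|B| - |A| = 6 - 2 = 4

4


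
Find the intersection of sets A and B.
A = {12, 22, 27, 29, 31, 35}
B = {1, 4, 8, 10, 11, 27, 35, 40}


Set A = {12, 22, 27, 29, 31, 35}
Set B = {1, 4, 8, 10, 11, 27, 35, 40}
A ∩ B includes only elements in both sets.
Check each element of A against B:
12 ✗, 22 ✗, 27 ✓, 29 ✗, 31 ✗, 35 ✓
A ∩ B = {27, 35}

{27, 35}


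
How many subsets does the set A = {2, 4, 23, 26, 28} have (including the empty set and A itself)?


Set A = {2, 4, 23, 26, 28}
|A| = 5
The power set P(A) contains all subsets of A.
|P(A)| = 2^|A| = 2^5 = 32

32


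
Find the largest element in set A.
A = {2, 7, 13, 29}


Set A = {2, 7, 13, 29}
Elements in ascending order: 2, 7, 13, 29
The largest element is 29.

29


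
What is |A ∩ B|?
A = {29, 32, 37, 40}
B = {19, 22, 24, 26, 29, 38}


Set A = {29, 32, 37, 40}
Set B = {19, 22, 24, 26, 29, 38}
A ∩ B = {29}
|A ∩ B| = 1

1


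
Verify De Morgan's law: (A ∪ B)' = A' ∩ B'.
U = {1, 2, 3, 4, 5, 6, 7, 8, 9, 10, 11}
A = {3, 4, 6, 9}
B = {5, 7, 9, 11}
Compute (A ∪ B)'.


U = {1, 2, 3, 4, 5, 6, 7, 8, 9, 10, 11}
A = {3, 4, 6, 9}, B = {5, 7, 9, 11}
A ∪ B = {3, 4, 5, 6, 7, 9, 11}
(A ∪ B)' = U \ (A ∪ B) = {1, 2, 8, 10}
Verification via A' ∩ B': A' = {1, 2, 5, 7, 8, 10, 11}, B' = {1, 2, 3, 4, 6, 8, 10}
A' ∩ B' = {1, 2, 8, 10} ✓

{1, 2, 8, 10}


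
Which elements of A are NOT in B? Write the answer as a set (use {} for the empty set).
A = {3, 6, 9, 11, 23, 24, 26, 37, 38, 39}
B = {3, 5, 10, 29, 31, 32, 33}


Set A = {3, 6, 9, 11, 23, 24, 26, 37, 38, 39}
Set B = {3, 5, 10, 29, 31, 32, 33}
Check each element of A against B:
3 ∈ B, 6 ∉ B (include), 9 ∉ B (include), 11 ∉ B (include), 23 ∉ B (include), 24 ∉ B (include), 26 ∉ B (include), 37 ∉ B (include), 38 ∉ B (include), 39 ∉ B (include)
Elements of A not in B: {6, 9, 11, 23, 24, 26, 37, 38, 39}

{6, 9, 11, 23, 24, 26, 37, 38, 39}


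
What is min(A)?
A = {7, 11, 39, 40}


Set A = {7, 11, 39, 40}
Elements in ascending order: 7, 11, 39, 40
The smallest element is 7.

7


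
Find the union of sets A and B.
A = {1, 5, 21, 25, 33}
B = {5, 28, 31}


Set A = {1, 5, 21, 25, 33}
Set B = {5, 28, 31}
A ∪ B includes all elements in either set.
Elements from A: {1, 5, 21, 25, 33}
Elements from B not already included: {28, 31}
A ∪ B = {1, 5, 21, 25, 28, 31, 33}

{1, 5, 21, 25, 28, 31, 33}


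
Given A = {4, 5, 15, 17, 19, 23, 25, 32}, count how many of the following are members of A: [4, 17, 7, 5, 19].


Set A = {4, 5, 15, 17, 19, 23, 25, 32}
Candidates: [4, 17, 7, 5, 19]
Check each candidate:
4 ∈ A, 17 ∈ A, 7 ∉ A, 5 ∈ A, 19 ∈ A
Count of candidates in A: 4

4


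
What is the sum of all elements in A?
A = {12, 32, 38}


Set A = {12, 32, 38}
Sum = 12 + 32 + 38 = 82

82


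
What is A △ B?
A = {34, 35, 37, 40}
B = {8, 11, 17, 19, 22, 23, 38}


Set A = {34, 35, 37, 40}
Set B = {8, 11, 17, 19, 22, 23, 38}
A △ B = (A \ B) ∪ (B \ A)
Elements in A but not B: {34, 35, 37, 40}
Elements in B but not A: {8, 11, 17, 19, 22, 23, 38}
A △ B = {8, 11, 17, 19, 22, 23, 34, 35, 37, 38, 40}

{8, 11, 17, 19, 22, 23, 34, 35, 37, 38, 40}


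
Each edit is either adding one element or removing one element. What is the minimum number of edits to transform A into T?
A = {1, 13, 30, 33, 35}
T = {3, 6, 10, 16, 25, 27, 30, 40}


Set A = {1, 13, 30, 33, 35}
Set T = {3, 6, 10, 16, 25, 27, 30, 40}
Elements to remove from A (in A, not in T): {1, 13, 33, 35} → 4 removals
Elements to add to A (in T, not in A): {3, 6, 10, 16, 25, 27, 40} → 7 additions
Total edits = 4 + 7 = 11

11


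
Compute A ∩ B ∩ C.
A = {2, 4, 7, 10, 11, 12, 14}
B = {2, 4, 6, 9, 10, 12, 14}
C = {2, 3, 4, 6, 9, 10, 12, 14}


Set A = {2, 4, 7, 10, 11, 12, 14}
Set B = {2, 4, 6, 9, 10, 12, 14}
Set C = {2, 3, 4, 6, 9, 10, 12, 14}
First, A ∩ B = {2, 4, 10, 12, 14}
Then, (A ∩ B) ∩ C = {2, 4, 10, 12, 14}

{2, 4, 10, 12, 14}


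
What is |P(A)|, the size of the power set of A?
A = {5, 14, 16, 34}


Set A = {5, 14, 16, 34}
|A| = 4
The power set P(A) contains all subsets of A.
|P(A)| = 2^|A| = 2^4 = 16

16


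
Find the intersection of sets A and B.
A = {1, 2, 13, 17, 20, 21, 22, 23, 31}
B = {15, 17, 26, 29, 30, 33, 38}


Set A = {1, 2, 13, 17, 20, 21, 22, 23, 31}
Set B = {15, 17, 26, 29, 30, 33, 38}
A ∩ B includes only elements in both sets.
Check each element of A against B:
1 ✗, 2 ✗, 13 ✗, 17 ✓, 20 ✗, 21 ✗, 22 ✗, 23 ✗, 31 ✗
A ∩ B = {17}

{17}


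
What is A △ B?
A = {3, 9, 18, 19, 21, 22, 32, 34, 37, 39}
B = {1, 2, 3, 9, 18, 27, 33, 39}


Set A = {3, 9, 18, 19, 21, 22, 32, 34, 37, 39}
Set B = {1, 2, 3, 9, 18, 27, 33, 39}
A △ B = (A \ B) ∪ (B \ A)
Elements in A but not B: {19, 21, 22, 32, 34, 37}
Elements in B but not A: {1, 2, 27, 33}
A △ B = {1, 2, 19, 21, 22, 27, 32, 33, 34, 37}

{1, 2, 19, 21, 22, 27, 32, 33, 34, 37}


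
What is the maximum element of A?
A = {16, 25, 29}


Set A = {16, 25, 29}
Elements in ascending order: 16, 25, 29
The largest element is 29.

29


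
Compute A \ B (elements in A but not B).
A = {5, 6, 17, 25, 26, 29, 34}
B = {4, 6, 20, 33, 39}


Set A = {5, 6, 17, 25, 26, 29, 34}
Set B = {4, 6, 20, 33, 39}
A \ B includes elements in A that are not in B.
Check each element of A:
5 (not in B, keep), 6 (in B, remove), 17 (not in B, keep), 25 (not in B, keep), 26 (not in B, keep), 29 (not in B, keep), 34 (not in B, keep)
A \ B = {5, 17, 25, 26, 29, 34}

{5, 17, 25, 26, 29, 34}


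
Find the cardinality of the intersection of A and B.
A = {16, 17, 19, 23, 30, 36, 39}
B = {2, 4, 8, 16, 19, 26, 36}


Set A = {16, 17, 19, 23, 30, 36, 39}
Set B = {2, 4, 8, 16, 19, 26, 36}
A ∩ B = {16, 19, 36}
|A ∩ B| = 3

3


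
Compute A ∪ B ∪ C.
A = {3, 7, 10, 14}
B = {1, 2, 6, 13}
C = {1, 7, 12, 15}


Set A = {3, 7, 10, 14}
Set B = {1, 2, 6, 13}
Set C = {1, 7, 12, 15}
First, A ∪ B = {1, 2, 3, 6, 7, 10, 13, 14}
Then, (A ∪ B) ∪ C = {1, 2, 3, 6, 7, 10, 12, 13, 14, 15}

{1, 2, 3, 6, 7, 10, 12, 13, 14, 15}


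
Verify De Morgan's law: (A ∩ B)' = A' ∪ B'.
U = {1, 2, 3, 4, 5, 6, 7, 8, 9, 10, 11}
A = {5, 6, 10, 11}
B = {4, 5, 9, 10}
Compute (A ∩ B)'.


U = {1, 2, 3, 4, 5, 6, 7, 8, 9, 10, 11}
A = {5, 6, 10, 11}, B = {4, 5, 9, 10}
A ∩ B = {5, 10}
(A ∩ B)' = U \ (A ∩ B) = {1, 2, 3, 4, 6, 7, 8, 9, 11}
Verification via A' ∪ B': A' = {1, 2, 3, 4, 7, 8, 9}, B' = {1, 2, 3, 6, 7, 8, 11}
A' ∪ B' = {1, 2, 3, 4, 6, 7, 8, 9, 11} ✓

{1, 2, 3, 4, 6, 7, 8, 9, 11}


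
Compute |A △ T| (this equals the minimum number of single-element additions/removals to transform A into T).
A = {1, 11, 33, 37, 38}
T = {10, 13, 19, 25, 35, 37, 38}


Set A = {1, 11, 33, 37, 38}
Set T = {10, 13, 19, 25, 35, 37, 38}
Elements to remove from A (in A, not in T): {1, 11, 33} → 3 removals
Elements to add to A (in T, not in A): {10, 13, 19, 25, 35} → 5 additions
Total edits = 3 + 5 = 8

8


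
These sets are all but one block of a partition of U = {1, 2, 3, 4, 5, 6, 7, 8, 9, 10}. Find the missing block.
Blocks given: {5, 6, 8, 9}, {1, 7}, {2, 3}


U = {1, 2, 3, 4, 5, 6, 7, 8, 9, 10}
Shown blocks: {5, 6, 8, 9}, {1, 7}, {2, 3}
A partition's blocks are pairwise disjoint and cover U, so the missing block = U \ (union of shown blocks).
Union of shown blocks: {1, 2, 3, 5, 6, 7, 8, 9}
Missing block = U \ (union) = {4, 10}

{4, 10}


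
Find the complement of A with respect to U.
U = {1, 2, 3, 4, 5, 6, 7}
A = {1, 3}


Universal set U = {1, 2, 3, 4, 5, 6, 7}
Set A = {1, 3}
A' = U \ A = elements in U but not in A
Checking each element of U:
1 (in A, exclude), 2 (not in A, include), 3 (in A, exclude), 4 (not in A, include), 5 (not in A, include), 6 (not in A, include), 7 (not in A, include)
A' = {2, 4, 5, 6, 7}

{2, 4, 5, 6, 7}


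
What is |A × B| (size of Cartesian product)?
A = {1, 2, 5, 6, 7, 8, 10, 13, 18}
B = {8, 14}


Set A = {1, 2, 5, 6, 7, 8, 10, 13, 18} has 9 elements.
Set B = {8, 14} has 2 elements.
|A × B| = |A| × |B| = 9 × 2 = 18

18


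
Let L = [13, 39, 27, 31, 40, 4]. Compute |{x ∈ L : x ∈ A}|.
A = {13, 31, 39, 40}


Set A = {13, 31, 39, 40}
Candidates: [13, 39, 27, 31, 40, 4]
Check each candidate:
13 ∈ A, 39 ∈ A, 27 ∉ A, 31 ∈ A, 40 ∈ A, 4 ∉ A
Count of candidates in A: 4

4


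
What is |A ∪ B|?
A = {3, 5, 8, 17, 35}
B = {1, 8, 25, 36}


Set A = {3, 5, 8, 17, 35}, |A| = 5
Set B = {1, 8, 25, 36}, |B| = 4
A ∩ B = {8}, |A ∩ B| = 1
|A ∪ B| = |A| + |B| - |A ∩ B| = 5 + 4 - 1 = 8

8


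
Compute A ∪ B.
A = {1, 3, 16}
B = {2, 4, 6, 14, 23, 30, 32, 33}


Set A = {1, 3, 16}
Set B = {2, 4, 6, 14, 23, 30, 32, 33}
A ∪ B includes all elements in either set.
Elements from A: {1, 3, 16}
Elements from B not already included: {2, 4, 6, 14, 23, 30, 32, 33}
A ∪ B = {1, 2, 3, 4, 6, 14, 16, 23, 30, 32, 33}

{1, 2, 3, 4, 6, 14, 16, 23, 30, 32, 33}


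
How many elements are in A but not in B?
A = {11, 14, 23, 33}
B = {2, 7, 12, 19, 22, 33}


Set A = {11, 14, 23, 33}
Set B = {2, 7, 12, 19, 22, 33}
A \ B = {11, 14, 23}
|A \ B| = 3

3


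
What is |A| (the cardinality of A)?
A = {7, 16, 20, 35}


Set A = {7, 16, 20, 35}
Listing elements: 7, 16, 20, 35
Counting: 4 elements
|A| = 4

4


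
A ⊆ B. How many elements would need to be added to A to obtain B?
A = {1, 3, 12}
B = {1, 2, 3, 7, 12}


Set A = {1, 3, 12}, |A| = 3
Set B = {1, 2, 3, 7, 12}, |B| = 5
Since A ⊆ B: B \ A = {2, 7}
|B| - |A| = 5 - 3 = 2

2


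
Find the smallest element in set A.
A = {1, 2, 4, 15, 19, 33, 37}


Set A = {1, 2, 4, 15, 19, 33, 37}
Elements in ascending order: 1, 2, 4, 15, 19, 33, 37
The smallest element is 1.

1


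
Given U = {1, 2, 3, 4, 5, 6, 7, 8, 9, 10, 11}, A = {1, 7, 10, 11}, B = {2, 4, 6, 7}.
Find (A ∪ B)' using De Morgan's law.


U = {1, 2, 3, 4, 5, 6, 7, 8, 9, 10, 11}
A = {1, 7, 10, 11}, B = {2, 4, 6, 7}
A ∪ B = {1, 2, 4, 6, 7, 10, 11}
(A ∪ B)' = U \ (A ∪ B) = {3, 5, 8, 9}
Verification via A' ∩ B': A' = {2, 3, 4, 5, 6, 8, 9}, B' = {1, 3, 5, 8, 9, 10, 11}
A' ∩ B' = {3, 5, 8, 9} ✓

{3, 5, 8, 9}


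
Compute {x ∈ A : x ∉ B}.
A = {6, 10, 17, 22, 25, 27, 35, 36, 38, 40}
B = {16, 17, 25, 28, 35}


Set A = {6, 10, 17, 22, 25, 27, 35, 36, 38, 40}
Set B = {16, 17, 25, 28, 35}
Check each element of A against B:
6 ∉ B (include), 10 ∉ B (include), 17 ∈ B, 22 ∉ B (include), 25 ∈ B, 27 ∉ B (include), 35 ∈ B, 36 ∉ B (include), 38 ∉ B (include), 40 ∉ B (include)
Elements of A not in B: {6, 10, 22, 27, 36, 38, 40}

{6, 10, 22, 27, 36, 38, 40}


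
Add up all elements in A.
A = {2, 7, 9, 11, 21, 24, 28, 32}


Set A = {2, 7, 9, 11, 21, 24, 28, 32}
Sum = 2 + 7 + 9 + 11 + 21 + 24 + 28 + 32 = 134

134
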